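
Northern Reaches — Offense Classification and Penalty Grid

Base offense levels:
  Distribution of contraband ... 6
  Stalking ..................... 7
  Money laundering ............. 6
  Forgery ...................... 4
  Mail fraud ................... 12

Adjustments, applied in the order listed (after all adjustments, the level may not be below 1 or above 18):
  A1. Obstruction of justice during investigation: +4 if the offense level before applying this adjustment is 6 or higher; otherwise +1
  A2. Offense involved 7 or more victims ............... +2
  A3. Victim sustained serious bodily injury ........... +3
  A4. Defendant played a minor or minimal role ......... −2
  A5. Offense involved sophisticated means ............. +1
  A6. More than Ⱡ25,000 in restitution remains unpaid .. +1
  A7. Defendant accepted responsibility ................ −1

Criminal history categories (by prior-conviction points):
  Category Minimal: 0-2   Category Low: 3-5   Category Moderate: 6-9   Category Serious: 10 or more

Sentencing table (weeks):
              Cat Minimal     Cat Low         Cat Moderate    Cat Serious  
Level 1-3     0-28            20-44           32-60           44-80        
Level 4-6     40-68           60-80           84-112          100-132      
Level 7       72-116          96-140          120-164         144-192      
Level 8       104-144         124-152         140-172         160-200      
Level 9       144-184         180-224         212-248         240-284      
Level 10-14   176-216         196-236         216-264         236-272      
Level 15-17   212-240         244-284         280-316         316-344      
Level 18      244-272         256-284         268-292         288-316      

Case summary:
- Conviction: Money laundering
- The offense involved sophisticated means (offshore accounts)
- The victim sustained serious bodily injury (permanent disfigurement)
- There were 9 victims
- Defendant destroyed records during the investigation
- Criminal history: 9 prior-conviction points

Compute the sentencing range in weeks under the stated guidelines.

280-316 weeks

Base offense level for money laundering: 6.
A1 applies (level before this adjustment is 6 ≥ 6, so +4): 6 + 4 = 10.
A2 applies: 10 + 2 = 12.
A3 applies: 12 + 3 = 15.
A5 applies: 15 + 1 = 16.
Final offense level: 16.
Criminal history: 9 prior points → Category Moderate (6-9).
Level 16 falls in the 15-17 band.
Grid: Level 15-17 × Category Moderate = 280-316 weeks.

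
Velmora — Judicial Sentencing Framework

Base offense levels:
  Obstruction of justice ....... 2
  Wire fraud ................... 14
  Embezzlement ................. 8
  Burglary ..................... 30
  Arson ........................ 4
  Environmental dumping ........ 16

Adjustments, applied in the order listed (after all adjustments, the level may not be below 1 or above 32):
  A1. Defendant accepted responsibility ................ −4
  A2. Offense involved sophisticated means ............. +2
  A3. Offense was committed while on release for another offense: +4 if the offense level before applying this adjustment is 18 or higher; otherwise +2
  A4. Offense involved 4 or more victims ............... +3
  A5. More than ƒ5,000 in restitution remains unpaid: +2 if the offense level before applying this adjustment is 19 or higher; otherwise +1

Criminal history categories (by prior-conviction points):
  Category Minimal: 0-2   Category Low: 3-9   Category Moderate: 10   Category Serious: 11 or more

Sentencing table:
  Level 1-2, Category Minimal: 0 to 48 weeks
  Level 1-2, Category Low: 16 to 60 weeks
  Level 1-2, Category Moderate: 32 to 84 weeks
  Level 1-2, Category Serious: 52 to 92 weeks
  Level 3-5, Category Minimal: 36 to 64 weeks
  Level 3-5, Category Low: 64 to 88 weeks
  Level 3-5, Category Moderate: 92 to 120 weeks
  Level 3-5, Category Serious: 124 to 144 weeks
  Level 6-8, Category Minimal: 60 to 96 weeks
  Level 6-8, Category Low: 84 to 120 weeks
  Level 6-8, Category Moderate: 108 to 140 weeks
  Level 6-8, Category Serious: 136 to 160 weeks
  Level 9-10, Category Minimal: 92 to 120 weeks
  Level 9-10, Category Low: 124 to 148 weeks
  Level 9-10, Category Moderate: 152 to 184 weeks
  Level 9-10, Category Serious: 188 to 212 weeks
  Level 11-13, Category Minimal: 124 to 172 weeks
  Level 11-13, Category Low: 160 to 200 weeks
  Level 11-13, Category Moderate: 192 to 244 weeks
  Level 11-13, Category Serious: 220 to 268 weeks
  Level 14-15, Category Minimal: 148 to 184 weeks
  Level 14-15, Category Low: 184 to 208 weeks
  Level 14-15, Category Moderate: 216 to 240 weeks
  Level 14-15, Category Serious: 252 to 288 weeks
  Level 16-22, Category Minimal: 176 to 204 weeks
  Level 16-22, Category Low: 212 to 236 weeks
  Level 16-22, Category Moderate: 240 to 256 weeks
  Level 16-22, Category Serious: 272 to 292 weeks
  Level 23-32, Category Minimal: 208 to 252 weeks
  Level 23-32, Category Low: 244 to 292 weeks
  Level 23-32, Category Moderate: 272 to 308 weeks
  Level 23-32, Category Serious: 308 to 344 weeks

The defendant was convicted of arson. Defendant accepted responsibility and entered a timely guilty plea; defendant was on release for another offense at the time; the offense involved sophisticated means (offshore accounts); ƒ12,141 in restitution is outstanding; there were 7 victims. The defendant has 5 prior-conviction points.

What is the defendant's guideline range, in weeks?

Base offense level for arson: 4.
A1 applies: 4 − 4 = 0.
A2 applies: 0 + 2 = 2.
A3 applies (level before this adjustment is 2 < 18, so +2): 2 + 2 = 4.
A4 applies: 4 + 3 = 7.
A5 applies (level before this adjustment is 7 < 19, so +1): 7 + 1 = 8.
Final offense level: 8.
Criminal history: 5 prior points → Category Low (3-9).
Level 8 falls in the 6-8 band.
Grid: Level 6-8 × Category Low = 84-120 weeks.

84-120 weeks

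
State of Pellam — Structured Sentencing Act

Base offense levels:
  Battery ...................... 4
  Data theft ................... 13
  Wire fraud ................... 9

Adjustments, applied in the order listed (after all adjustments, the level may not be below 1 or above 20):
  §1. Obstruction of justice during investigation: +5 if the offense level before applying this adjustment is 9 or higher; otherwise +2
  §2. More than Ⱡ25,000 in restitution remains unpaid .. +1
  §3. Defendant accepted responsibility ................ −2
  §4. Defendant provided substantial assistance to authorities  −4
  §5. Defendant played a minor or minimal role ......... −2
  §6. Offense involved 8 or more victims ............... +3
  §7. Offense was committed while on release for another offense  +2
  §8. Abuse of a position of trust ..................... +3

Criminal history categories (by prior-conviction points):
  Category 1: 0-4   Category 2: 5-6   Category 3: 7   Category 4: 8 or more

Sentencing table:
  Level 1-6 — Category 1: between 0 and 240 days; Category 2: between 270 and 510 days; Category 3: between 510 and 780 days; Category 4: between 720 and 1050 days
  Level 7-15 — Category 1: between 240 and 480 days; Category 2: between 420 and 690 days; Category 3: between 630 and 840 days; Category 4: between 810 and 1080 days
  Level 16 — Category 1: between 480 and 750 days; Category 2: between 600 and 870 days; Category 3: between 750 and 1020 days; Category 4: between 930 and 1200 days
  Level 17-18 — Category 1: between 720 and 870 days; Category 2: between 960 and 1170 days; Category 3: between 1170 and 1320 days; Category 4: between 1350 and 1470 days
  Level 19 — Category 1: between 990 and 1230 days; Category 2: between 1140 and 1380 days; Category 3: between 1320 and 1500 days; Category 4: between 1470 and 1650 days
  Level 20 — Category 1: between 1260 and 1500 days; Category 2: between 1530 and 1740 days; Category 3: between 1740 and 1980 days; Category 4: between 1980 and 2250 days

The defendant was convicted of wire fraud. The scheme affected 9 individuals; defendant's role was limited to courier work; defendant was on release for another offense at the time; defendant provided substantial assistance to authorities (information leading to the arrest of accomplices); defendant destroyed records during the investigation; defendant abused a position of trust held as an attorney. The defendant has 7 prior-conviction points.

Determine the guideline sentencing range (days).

Base offense level for wire fraud: 9.
§1 applies (level before this adjustment is 9 ≥ 9, so +5): 9 + 5 = 14.
§2 does not apply.
§3 does not apply.
§4 applies: 14 − 4 = 10.
§5 applies: 10 − 2 = 8.
§6 applies: 8 + 3 = 11.
§7 applies: 11 + 2 = 13.
§8 applies: 13 + 3 = 16.
Final offense level: 16.
Criminal history: 7 prior points → Category 3 (7).
Level 16 falls in the 16 band.
Grid: Level 16 × Category 3 = 750-1020 days.

750-1020 days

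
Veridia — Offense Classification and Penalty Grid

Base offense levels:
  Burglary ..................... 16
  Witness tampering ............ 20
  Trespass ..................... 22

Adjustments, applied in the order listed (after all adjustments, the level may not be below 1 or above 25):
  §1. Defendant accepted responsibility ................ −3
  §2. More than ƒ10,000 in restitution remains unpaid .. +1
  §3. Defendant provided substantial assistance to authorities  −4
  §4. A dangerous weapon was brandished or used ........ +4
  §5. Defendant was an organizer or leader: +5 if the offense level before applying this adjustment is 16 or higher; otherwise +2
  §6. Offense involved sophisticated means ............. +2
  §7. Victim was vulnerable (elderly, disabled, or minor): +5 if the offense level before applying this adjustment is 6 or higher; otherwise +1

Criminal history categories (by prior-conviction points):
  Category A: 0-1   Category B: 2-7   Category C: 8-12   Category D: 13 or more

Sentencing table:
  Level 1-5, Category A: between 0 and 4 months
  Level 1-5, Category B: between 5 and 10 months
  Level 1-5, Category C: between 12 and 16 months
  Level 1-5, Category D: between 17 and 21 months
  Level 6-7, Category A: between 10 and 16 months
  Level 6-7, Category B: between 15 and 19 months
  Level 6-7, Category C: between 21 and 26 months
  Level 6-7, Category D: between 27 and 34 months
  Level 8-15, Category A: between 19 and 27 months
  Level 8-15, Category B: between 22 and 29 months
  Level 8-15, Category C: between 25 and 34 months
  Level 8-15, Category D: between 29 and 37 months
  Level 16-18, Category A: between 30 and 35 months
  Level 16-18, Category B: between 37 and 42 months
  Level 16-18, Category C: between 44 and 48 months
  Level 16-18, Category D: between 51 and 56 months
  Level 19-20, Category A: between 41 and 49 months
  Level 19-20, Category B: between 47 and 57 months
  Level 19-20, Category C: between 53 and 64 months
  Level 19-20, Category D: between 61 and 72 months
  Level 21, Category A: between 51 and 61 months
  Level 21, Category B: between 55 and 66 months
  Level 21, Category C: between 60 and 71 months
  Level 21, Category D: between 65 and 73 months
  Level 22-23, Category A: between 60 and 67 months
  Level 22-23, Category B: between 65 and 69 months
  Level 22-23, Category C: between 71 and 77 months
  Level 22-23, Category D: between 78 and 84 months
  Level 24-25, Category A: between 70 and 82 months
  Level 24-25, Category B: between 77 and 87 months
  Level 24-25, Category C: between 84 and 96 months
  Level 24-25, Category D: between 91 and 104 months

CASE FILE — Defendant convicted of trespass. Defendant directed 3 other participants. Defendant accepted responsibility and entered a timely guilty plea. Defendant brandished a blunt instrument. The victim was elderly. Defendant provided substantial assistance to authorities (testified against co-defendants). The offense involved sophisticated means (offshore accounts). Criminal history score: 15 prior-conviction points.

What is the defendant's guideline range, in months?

91-104 months

Base offense level for trespass: 22.
§1 applies: 22 − 3 = 19.
§3 applies: 19 − 4 = 15.
§4 applies: 15 + 4 = 19.
§5 applies (level before this adjustment is 19 ≥ 16, so +5): 19 + 5 = 24.
§6 applies: 24 + 2 = 26.
§7 applies (level before this adjustment is 26 ≥ 6, so +5): 26 + 5 = 31.
Level 31 exceeds the maximum of 25; capped at 25.
Final offense level: 25.
Criminal history: 15 prior points → Category D (13+).
Level 25 falls in the 24-25 band.
Grid: Level 24-25 × Category D = 91-104 months.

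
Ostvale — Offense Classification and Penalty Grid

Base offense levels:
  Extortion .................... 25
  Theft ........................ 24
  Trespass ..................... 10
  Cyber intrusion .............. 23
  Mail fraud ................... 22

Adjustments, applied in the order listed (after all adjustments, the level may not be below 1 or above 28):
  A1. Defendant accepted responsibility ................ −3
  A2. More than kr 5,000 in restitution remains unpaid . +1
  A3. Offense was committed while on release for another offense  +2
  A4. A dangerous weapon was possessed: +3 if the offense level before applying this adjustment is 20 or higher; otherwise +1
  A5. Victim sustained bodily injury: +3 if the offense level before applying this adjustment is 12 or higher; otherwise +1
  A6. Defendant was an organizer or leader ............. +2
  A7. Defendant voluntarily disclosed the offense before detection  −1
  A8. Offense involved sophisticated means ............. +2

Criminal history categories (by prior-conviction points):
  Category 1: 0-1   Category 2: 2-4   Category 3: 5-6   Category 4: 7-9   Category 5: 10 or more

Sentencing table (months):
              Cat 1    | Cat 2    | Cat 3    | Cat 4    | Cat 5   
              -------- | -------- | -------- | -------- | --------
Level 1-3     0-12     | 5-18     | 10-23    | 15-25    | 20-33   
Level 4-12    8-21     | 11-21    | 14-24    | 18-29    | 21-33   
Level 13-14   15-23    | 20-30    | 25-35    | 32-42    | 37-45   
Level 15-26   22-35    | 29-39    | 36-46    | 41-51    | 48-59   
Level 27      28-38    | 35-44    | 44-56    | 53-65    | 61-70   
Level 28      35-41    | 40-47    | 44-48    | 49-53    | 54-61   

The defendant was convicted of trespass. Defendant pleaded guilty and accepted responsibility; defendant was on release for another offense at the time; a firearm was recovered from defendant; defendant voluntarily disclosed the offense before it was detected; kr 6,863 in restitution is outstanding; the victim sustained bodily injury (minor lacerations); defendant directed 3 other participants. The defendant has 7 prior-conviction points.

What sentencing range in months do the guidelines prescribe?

Base offense level for trespass: 10.
A1 applies: 10 − 3 = 7.
A2 applies: 7 + 1 = 8.
A3 applies: 8 + 2 = 10.
A4 applies (level before this adjustment is 10 < 20, so +1): 10 + 1 = 11.
A5 applies (level before this adjustment is 11 < 12, so +1): 11 + 1 = 12.
A6 applies: 12 + 2 = 14.
A7 applies: 14 − 1 = 13.
A8 does not apply.
Final offense level: 13.
Criminal history: 7 prior points → Category 4 (7-9).
Level 13 falls in the 13-14 band.
Grid: Level 13-14 × Category 4 = 32-42 months.

32-42 months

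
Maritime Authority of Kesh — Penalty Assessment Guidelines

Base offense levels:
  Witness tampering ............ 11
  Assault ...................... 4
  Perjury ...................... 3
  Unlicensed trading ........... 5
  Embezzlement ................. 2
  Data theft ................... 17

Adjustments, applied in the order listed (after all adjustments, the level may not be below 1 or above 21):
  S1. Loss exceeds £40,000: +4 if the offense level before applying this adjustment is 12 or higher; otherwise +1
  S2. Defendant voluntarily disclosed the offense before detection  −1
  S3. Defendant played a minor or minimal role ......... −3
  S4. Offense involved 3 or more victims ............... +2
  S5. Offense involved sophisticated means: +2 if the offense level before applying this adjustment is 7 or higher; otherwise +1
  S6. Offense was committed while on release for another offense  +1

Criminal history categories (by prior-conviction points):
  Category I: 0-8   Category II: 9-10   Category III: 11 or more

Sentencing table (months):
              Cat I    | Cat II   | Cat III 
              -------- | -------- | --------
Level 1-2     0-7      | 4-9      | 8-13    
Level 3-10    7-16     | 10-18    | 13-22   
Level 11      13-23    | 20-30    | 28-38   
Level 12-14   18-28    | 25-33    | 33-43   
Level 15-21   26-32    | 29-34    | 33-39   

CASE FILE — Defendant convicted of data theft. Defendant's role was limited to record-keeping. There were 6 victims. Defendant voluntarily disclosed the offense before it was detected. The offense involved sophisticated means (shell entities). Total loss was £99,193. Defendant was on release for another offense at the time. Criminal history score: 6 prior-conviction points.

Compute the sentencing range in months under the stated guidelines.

Base offense level for data theft: 17.
S1 applies (level before this adjustment is 17 ≥ 12, so +4): 17 + 4 = 21.
S2 applies: 21 − 1 = 20.
S3 applies: 20 − 3 = 17.
S4 applies: 17 + 2 = 19.
S5 applies (level before this adjustment is 19 ≥ 7, so +2): 19 + 2 = 21.
S6 applies: 21 + 1 = 22.
Level 22 exceeds the maximum of 21; capped at 21.
Final offense level: 21.
Criminal history: 6 prior points → Category I (0-8).
Level 21 falls in the 15-21 band.
Grid: Level 15-21 × Category I = 26-32 months.

26-32 months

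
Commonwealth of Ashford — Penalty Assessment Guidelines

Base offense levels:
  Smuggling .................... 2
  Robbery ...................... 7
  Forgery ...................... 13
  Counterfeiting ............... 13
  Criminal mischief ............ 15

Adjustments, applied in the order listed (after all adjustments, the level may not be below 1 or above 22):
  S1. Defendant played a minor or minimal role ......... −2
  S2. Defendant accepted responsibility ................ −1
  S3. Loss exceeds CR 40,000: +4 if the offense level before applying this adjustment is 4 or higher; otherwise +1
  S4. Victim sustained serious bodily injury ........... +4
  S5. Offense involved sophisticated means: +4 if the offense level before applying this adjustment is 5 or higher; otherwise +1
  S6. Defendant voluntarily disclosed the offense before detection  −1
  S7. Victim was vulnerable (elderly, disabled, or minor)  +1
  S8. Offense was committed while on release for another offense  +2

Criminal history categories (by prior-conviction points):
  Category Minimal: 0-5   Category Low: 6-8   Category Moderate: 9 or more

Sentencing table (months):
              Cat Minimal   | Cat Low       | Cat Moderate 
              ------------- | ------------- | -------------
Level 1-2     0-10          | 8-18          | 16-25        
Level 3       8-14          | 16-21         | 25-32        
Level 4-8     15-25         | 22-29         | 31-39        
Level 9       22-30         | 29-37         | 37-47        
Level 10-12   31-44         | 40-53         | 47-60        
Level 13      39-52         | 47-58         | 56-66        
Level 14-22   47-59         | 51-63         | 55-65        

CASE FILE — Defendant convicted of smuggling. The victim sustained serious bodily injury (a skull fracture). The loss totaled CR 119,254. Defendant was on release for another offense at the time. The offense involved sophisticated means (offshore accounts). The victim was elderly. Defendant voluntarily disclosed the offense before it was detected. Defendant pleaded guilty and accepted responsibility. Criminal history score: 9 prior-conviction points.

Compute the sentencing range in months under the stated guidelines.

Base offense level for smuggling: 2.
S2 applies: 2 − 1 = 1.
S3 applies (level before this adjustment is 1 < 4, so +1): 1 + 1 = 2.
S4 applies: 2 + 4 = 6.
S5 applies (level before this adjustment is 6 ≥ 5, so +4): 6 + 4 = 10.
S6 applies: 10 − 1 = 9.
S7 applies: 9 + 1 = 10.
S8 applies: 10 + 2 = 12.
Final offense level: 12.
Criminal history: 9 prior points → Category Moderate (9+).
Level 12 falls in the 10-12 band.
Grid: Level 10-12 × Category Moderate = 47-60 months.

47-60 months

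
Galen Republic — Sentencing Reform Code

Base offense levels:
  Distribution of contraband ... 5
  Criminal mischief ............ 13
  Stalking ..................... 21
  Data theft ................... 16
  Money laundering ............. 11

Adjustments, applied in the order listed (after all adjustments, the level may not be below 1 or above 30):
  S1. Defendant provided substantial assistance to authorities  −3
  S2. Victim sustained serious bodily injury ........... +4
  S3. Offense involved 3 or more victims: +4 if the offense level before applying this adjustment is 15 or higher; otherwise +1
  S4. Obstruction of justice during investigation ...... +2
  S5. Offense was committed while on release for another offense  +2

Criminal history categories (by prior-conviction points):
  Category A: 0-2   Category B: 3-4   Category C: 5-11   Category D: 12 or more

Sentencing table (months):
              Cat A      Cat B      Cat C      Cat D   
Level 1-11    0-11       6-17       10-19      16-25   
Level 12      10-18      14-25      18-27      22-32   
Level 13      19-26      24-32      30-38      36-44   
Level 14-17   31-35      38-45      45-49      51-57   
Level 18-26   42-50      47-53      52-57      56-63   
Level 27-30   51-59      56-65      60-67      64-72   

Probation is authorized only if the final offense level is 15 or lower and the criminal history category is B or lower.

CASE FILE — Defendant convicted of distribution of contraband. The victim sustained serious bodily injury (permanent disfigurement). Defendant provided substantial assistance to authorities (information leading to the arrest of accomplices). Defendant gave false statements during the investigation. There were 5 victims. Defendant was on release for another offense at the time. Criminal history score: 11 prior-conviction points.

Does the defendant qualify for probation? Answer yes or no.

Base offense level for distribution of contraband: 5.
S1 applies: 5 − 3 = 2.
S2 applies: 2 + 4 = 6.
S3 applies (level before this adjustment is 6 < 15, so +1): 6 + 1 = 7.
S4 applies: 7 + 2 = 9.
S5 applies: 9 + 2 = 11.
Final offense level: 11.
Criminal history: 11 prior points → Category C (5-11).
Level 11 falls in the 1-11 band.
Grid: Level 1-11 × Category C = 10-19 months.
Probation check: level 11 ≤ 15 and category C > B → not eligible.

No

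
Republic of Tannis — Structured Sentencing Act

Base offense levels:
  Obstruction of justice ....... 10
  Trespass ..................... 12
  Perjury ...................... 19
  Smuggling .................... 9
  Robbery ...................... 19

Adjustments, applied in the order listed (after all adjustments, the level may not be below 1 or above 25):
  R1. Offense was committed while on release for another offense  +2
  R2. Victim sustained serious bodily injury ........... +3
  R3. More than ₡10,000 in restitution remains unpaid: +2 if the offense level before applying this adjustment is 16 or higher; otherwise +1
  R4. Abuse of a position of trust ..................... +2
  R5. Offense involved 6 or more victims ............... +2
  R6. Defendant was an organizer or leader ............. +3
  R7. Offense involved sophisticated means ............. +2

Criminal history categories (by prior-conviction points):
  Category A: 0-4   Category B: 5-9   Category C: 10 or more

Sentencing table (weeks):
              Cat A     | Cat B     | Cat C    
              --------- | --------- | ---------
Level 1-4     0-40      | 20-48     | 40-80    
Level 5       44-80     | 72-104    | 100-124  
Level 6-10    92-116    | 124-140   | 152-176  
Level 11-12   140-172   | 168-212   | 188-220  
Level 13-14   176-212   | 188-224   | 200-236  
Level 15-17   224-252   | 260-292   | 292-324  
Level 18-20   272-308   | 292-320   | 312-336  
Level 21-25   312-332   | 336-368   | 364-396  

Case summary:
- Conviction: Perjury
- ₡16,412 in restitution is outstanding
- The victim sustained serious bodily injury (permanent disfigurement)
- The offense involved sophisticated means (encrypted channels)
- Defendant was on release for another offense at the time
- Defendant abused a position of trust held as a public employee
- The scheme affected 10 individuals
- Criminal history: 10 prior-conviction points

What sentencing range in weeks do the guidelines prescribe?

364-396 weeks

Base offense level for perjury: 19.
R1 applies: 19 + 2 = 21.
R2 applies: 21 + 3 = 24.
R3 applies (level before this adjustment is 24 ≥ 16, so +2): 24 + 2 = 26.
R4 applies: 26 + 2 = 28.
R5 applies: 28 + 2 = 30.
R7 applies: 30 + 2 = 32.
Level 32 exceeds the maximum of 25; capped at 25.
Final offense level: 25.
Criminal history: 10 prior points → Category C (10+).
Level 25 falls in the 21-25 band.
Grid: Level 21-25 × Category C = 364-396 weeks.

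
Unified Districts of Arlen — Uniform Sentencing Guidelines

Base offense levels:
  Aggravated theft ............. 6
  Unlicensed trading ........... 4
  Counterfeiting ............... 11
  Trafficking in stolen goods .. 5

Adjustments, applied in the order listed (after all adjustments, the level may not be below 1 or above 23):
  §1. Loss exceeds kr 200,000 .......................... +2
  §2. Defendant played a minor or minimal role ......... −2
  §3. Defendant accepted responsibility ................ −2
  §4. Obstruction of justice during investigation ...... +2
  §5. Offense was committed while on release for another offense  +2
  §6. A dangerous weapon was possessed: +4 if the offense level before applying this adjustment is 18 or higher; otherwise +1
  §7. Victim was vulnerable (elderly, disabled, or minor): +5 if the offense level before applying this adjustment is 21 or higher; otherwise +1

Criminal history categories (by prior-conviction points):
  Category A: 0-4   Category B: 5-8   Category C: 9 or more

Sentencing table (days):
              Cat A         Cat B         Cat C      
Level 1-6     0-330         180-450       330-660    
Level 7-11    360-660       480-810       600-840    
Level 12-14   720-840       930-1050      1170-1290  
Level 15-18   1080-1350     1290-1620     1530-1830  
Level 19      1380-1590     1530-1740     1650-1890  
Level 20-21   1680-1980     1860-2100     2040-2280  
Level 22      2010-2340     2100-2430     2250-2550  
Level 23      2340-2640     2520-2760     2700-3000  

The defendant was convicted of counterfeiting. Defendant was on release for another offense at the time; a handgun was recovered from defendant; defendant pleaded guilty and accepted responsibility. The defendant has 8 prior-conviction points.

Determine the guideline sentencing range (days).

930-1050 days

Base offense level for counterfeiting: 11.
§2 does not apply.
§3 applies: 11 − 2 = 9.
§5 applies: 9 + 2 = 11.
§6 applies (level before this adjustment is 11 < 18, so +1): 11 + 1 = 12.
Final offense level: 12.
Criminal history: 8 prior points → Category B (5-8).
Level 12 falls in the 12-14 band.
Grid: Level 12-14 × Category B = 930-1050 days.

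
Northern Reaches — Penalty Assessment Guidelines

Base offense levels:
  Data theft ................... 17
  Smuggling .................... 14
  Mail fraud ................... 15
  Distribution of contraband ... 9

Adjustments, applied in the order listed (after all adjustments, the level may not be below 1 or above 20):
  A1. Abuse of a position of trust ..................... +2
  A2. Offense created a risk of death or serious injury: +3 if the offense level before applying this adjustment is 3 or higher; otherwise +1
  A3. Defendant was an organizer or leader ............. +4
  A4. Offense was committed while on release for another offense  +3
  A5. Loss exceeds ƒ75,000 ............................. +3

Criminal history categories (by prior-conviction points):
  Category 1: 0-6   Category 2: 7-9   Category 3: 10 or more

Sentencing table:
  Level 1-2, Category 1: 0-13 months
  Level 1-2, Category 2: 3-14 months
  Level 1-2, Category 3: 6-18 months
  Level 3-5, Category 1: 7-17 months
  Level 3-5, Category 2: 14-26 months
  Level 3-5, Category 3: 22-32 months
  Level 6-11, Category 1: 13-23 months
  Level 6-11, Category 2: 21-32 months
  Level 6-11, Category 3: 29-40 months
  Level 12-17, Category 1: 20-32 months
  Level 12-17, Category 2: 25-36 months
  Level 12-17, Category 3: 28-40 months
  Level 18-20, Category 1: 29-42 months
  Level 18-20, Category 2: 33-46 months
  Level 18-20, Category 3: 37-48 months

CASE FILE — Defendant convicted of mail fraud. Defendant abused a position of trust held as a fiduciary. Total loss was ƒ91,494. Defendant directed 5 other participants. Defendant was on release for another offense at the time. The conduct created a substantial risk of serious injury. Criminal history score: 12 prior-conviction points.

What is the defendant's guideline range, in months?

Base offense level for mail fraud: 15.
A1 applies: 15 + 2 = 17.
A2 applies (level before this adjustment is 17 ≥ 3, so +3): 17 + 3 = 20.
A3 applies: 20 + 4 = 24.
A4 applies: 24 + 3 = 27.
A5 applies: 27 + 3 = 30.
Level 30 exceeds the maximum of 20; capped at 20.
Final offense level: 20.
Criminal history: 12 prior points → Category 3 (10+).
Level 20 falls in the 18-20 band.
Grid: Level 18-20 × Category 3 = 37-48 months.

37-48 months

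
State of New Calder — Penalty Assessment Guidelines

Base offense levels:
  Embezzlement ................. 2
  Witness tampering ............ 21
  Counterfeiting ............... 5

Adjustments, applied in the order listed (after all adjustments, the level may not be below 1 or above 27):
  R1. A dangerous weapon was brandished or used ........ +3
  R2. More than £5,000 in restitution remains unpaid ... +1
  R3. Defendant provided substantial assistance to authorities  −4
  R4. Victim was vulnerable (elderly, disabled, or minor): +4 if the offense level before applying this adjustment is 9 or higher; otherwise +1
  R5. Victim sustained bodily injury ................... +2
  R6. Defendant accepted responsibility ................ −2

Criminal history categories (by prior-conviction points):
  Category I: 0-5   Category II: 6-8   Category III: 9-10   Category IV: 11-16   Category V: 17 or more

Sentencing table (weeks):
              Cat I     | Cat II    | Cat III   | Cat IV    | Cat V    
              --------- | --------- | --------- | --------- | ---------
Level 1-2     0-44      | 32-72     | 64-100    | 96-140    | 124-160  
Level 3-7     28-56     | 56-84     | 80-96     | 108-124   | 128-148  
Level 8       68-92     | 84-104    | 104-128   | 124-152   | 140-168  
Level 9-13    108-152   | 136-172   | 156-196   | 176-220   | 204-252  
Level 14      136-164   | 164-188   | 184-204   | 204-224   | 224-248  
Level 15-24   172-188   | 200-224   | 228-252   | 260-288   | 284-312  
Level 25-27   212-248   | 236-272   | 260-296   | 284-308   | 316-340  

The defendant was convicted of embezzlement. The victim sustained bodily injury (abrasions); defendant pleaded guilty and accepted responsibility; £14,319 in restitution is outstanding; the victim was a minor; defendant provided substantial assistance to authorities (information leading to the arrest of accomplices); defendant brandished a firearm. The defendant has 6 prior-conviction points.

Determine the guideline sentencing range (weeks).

56-84 weeks

Base offense level for embezzlement: 2.
R1 applies: 2 + 3 = 5.
R2 applies: 5 + 1 = 6.
R3 applies: 6 − 4 = 2.
R4 applies (level before this adjustment is 2 < 9, so +1): 2 + 1 = 3.
R5 applies: 3 + 2 = 5.
R6 applies: 5 − 2 = 3.
Final offense level: 3.
Criminal history: 6 prior points → Category II (6-8).
Level 3 falls in the 3-7 band.
Grid: Level 3-7 × Category II = 56-84 weeks.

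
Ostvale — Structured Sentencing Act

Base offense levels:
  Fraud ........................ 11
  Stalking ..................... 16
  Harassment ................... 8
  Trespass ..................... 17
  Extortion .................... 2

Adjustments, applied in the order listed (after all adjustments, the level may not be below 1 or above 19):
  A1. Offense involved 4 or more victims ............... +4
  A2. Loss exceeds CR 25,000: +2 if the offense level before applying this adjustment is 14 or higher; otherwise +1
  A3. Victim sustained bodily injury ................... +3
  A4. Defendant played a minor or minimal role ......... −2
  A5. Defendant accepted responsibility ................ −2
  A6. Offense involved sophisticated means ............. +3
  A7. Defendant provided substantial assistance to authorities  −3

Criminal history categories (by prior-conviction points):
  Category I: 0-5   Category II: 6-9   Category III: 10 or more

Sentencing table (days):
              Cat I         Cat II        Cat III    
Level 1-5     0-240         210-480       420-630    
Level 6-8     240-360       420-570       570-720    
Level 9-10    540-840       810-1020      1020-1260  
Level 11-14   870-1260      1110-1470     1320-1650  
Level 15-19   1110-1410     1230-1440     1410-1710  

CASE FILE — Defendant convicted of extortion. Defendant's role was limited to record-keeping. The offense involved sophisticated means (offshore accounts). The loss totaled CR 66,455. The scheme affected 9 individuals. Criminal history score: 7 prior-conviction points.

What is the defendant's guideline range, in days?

420-570 days

Base offense level for extortion: 2.
A1 applies: 2 + 4 = 6.
A2 applies (level before this adjustment is 6 < 14, so +1): 6 + 1 = 7.
A4 applies: 7 − 2 = 5.
A5 does not apply.
A6 applies: 5 + 3 = 8.
A7 does not apply.
Final offense level: 8.
Criminal history: 7 prior points → Category II (6-9).
Level 8 falls in the 6-8 band.
Grid: Level 6-8 × Category II = 420-570 days.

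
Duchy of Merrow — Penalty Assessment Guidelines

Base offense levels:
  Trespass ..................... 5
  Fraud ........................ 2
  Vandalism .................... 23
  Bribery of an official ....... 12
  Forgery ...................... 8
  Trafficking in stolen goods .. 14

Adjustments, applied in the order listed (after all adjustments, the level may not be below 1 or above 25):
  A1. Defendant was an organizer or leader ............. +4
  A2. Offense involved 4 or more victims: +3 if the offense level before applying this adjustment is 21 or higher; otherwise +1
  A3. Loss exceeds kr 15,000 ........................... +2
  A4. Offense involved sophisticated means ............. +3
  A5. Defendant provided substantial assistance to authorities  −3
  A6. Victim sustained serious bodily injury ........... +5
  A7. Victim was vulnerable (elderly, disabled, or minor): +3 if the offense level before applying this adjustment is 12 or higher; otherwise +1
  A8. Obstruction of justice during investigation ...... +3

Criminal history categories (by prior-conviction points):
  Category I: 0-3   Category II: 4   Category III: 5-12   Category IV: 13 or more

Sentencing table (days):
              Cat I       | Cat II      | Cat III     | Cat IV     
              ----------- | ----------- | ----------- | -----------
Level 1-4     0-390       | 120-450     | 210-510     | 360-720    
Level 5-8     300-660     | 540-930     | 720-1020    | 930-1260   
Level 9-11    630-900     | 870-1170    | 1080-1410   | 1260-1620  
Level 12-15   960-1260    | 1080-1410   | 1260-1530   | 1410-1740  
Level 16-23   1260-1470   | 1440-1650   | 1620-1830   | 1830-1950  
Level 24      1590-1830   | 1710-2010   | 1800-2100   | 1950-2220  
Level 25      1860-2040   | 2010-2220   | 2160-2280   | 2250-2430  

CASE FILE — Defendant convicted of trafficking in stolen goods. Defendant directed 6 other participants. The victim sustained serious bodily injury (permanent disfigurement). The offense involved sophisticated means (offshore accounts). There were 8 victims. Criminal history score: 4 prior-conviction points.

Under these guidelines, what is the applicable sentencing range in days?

Base offense level for trafficking in stolen goods: 14.
A1 applies: 14 + 4 = 18.
A2 applies (level before this adjustment is 18 < 21, so +1): 18 + 1 = 19.
A4 applies: 19 + 3 = 22.
A6 applies: 22 + 5 = 27.
A7 does not apply.
Level 27 exceeds the maximum of 25; capped at 25.
Final offense level: 25.
Criminal history: 4 prior points → Category II (4).
Level 25 falls in the 25 band.
Grid: Level 25 × Category II = 2010-2220 days.

2010-2220 days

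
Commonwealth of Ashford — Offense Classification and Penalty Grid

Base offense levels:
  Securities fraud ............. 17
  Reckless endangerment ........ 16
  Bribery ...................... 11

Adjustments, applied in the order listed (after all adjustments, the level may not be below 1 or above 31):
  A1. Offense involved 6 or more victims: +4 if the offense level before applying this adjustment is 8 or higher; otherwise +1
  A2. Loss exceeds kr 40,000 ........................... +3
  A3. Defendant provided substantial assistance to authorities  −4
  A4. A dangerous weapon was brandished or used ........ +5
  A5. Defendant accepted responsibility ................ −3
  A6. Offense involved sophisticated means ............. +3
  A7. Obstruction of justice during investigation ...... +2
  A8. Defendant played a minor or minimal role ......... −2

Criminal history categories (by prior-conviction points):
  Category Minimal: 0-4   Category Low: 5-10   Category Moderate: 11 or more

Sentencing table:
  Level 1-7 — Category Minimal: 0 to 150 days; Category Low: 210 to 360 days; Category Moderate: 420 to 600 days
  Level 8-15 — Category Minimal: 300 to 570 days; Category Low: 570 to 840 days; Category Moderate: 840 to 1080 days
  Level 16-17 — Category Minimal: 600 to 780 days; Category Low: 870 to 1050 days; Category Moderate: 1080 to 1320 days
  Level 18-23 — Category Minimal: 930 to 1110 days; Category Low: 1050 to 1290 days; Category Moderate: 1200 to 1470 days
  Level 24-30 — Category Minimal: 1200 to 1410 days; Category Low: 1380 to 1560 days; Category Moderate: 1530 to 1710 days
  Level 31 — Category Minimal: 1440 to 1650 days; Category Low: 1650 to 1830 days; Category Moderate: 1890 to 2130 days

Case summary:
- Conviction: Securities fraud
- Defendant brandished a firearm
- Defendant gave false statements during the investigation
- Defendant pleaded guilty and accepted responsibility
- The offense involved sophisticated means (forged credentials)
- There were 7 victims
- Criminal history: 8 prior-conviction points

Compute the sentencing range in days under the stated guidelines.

1380-1560 days

Base offense level for securities fraud: 17.
A1 applies (level before this adjustment is 17 ≥ 8, so +4): 17 + 4 = 21.
A2 does not apply.
A4 applies: 21 + 5 = 26.
A5 applies: 26 − 3 = 23.
A6 applies: 23 + 3 = 26.
A7 applies: 26 + 2 = 28.
A8 does not apply.
Final offense level: 28.
Criminal history: 8 prior points → Category Low (5-10).
Level 28 falls in the 24-30 band.
Grid: Level 24-30 × Category Low = 1380-1560 days.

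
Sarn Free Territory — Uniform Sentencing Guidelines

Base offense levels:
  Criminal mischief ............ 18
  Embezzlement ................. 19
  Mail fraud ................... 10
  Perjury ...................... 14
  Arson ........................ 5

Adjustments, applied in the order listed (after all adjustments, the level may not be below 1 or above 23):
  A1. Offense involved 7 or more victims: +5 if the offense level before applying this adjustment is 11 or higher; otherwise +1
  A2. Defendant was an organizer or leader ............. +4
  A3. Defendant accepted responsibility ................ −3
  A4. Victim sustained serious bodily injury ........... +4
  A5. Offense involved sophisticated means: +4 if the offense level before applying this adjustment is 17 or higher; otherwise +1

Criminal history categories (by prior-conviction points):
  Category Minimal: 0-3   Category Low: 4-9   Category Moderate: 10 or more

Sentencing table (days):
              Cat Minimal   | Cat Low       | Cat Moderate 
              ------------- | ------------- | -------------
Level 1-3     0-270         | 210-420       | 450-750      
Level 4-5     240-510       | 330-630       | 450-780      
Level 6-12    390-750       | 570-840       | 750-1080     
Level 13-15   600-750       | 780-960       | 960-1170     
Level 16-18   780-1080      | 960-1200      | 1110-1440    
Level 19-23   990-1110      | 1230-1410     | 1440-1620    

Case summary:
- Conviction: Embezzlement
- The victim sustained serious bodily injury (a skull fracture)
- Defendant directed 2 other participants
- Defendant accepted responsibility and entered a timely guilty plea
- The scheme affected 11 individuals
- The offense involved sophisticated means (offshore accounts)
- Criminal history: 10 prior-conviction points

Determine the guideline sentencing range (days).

1440-1620 days

Base offense level for embezzlement: 19.
A1 applies (level before this adjustment is 19 ≥ 11, so +5): 19 + 5 = 24.
A2 applies: 24 + 4 = 28.
A3 applies: 28 − 3 = 25.
A4 applies: 25 + 4 = 29.
A5 applies (level before this adjustment is 29 ≥ 17, so +4): 29 + 4 = 33.
Level 33 exceeds the maximum of 23; capped at 23.
Final offense level: 23.
Criminal history: 10 prior points → Category Moderate (10+).
Level 23 falls in the 19-23 band.
Grid: Level 19-23 × Category Moderate = 1440-1620 days.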